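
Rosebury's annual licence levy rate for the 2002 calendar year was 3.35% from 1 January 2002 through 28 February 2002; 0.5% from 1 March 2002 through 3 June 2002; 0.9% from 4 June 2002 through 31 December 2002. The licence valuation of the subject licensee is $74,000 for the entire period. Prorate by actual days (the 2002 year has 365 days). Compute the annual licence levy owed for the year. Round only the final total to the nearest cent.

1 January – 28 February 2002: 59 days at 3.35% → $74,000 × 3.35% × 59/365 = $400.7151
1 March – 3 June 2002: 95 days at 0.5% → $74,000 × 0.5% × 95/365 = $96.3014
4 June – 31 December 2002: 211 days at 0.9% → $74,000 × 0.9% × 211/365 = $385.0027
Total = $882.0192

$882.02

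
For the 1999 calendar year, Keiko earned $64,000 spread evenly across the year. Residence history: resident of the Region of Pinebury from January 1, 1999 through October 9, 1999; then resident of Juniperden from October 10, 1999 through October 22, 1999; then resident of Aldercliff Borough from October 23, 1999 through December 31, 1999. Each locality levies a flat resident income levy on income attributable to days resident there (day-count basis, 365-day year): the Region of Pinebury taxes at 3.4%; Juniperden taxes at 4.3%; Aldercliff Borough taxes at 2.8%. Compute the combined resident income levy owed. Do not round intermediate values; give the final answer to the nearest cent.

The Region of Pinebury, January 1 – October 9, 1999: 282 days → $64,000 × 3.4% × 282/365 = $1,681.1836
Juniperden, October 10 – October 22, 1999: 13 days → $64,000 × 4.3% × 13/365 = $98.0164
Aldercliff Borough, October 23 – December 31, 1999: 70 days → $64,000 × 2.8% × 70/365 = $343.6712
Total = $2,122.8712

$2,122.87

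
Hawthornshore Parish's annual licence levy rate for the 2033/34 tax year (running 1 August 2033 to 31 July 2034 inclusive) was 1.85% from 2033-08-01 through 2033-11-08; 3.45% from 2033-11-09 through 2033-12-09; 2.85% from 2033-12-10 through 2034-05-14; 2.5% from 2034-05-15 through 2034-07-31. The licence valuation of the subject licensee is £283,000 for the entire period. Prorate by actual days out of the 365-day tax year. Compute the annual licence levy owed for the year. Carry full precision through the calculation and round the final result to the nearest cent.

£7,222.70

2033-08-01 to 2033-11-08: 100 days at 1.85% → £283,000 × 1.85% × 100/365 = £1,434.3836
2033-11-09 to 2033-12-09: 31 days at 3.45% → £283,000 × 3.45% × 31/365 = £829.2288
2033-12-10 to 2034-05-14: 156 days at 2.85% → £283,000 × 2.85% × 156/365 = £3,447.1726
2034-05-15 to 2034-07-31: 78 days at 2.5% → £283,000 × 2.5% × 78/365 = £1,511.9178
Total = £7,222.7027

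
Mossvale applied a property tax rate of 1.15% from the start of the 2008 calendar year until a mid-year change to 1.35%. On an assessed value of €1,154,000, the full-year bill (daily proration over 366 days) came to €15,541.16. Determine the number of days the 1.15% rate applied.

6 days

Let d = days at the first rate; then 366 − d days at the second rate.
€1,154,000 × [1.15%·d + 1.35%·(366−d)] / 366 = €15,541.16
Solving gives d = 6, so the new rate took effect on 7 January 2008.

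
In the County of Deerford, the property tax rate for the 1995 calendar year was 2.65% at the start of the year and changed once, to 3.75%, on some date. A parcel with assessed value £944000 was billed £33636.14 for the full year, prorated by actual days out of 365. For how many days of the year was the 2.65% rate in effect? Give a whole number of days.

62 days

Let d = days at the first rate; then 365 − d days at the second rate.
£944000 × [2.65%·d + 3.75%·(365−d)] / 365 = £33636.14
Solving gives d = 62, so the new rate took effect on 4 Mar 1995.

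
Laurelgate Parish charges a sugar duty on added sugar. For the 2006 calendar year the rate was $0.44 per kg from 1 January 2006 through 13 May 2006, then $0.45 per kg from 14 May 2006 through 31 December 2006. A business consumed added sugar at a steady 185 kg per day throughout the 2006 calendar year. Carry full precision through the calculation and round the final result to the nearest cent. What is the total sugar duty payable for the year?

$30,140.20

1 January – 13 May 2006: 133 days × 185 kg/day = 24,605 kg at $0.44/kg → $10,826.20
14 May – 31 December 2006: 232 days × 185 kg/day = 42,920 kg at $0.45/kg → $19,314.00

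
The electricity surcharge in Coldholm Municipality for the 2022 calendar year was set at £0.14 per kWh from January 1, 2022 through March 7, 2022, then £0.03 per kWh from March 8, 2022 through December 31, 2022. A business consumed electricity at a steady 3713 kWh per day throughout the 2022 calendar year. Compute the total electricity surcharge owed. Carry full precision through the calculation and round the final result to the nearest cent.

January 1 – March 7, 2022: 66 days × 3713 kWh/day = 245,058 kWh at £0.14/kWh → £34,308.12
March 8 – December 31, 2022: 299 days × 3713 kWh/day = 1,110,187 kWh at £0.03/kWh → £33,305.61

£67,613.73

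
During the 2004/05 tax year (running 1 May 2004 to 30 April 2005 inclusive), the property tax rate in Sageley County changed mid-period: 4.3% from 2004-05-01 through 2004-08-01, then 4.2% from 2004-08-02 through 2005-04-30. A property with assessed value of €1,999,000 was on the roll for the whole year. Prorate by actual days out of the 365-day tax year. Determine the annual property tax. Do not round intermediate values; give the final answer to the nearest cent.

€84,467.33

2004-05-01 to 2004-08-01: 93 days at 4.3% → €1,999,000 × 4.3% × 93/365 = €21,901.3726
2004-08-02 to 2005-04-30: 272 days at 4.2% → €1,999,000 × 4.2% × 272/365 = €62,565.9616
Total = €84,467.3342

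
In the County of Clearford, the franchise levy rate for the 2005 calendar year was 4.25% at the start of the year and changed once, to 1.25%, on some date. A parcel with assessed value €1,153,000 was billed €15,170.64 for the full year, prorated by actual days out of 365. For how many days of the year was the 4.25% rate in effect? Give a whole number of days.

8 days

Let d = days at the first rate; then 365 − d days at the second rate.
€1,153,000 × [4.25%·d + 1.25%·(365−d)] / 365 = €15,170.64
Solving gives d = 8, so the new rate took effect on 9 January 2005.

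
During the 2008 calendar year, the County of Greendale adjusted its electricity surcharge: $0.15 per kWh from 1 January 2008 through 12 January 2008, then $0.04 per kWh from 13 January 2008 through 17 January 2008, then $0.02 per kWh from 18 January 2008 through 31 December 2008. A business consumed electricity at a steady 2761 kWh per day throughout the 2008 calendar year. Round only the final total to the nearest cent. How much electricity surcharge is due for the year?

1 January – 12 January 2008: 12 days × 2761 kWh/day = 33,132 kWh at $0.15/kWh → $4969.80
13 January – 17 January 2008: 5 days × 2761 kWh/day = 13,805 kWh at $0.04/kWh → $552.20
18 January – 31 December 2008: 349 days × 2761 kWh/day = 963,589 kWh at $0.02/kWh → $19271.78

$24793.78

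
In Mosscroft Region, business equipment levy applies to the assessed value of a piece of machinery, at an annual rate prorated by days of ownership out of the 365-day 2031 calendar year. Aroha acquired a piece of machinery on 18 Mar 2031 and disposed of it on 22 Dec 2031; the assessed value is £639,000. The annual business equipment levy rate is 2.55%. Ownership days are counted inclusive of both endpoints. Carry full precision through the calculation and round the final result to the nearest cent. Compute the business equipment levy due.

Days held (18 Mar – 22 Dec 2031): 280 out of 365
Tax = £639,000 × 2.55% × 280/365 = £12,499.8904

£12,499.89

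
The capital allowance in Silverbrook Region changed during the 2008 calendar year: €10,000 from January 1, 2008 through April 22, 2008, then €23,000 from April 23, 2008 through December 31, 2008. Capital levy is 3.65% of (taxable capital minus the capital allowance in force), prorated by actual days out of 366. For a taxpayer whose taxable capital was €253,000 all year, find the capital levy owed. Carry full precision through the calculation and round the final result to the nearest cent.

€8,541.50

January 1 – April 22, 2008: 113 days, exemption €10,000 → (€253,000 − €10,000) × 3.65% × 113/366 = €2,738.3975
April 23 – December 31, 2008: 253 days, exemption €23,000 → (€253,000 − €23,000) × 3.65% × 253/366 = €5,803.1011
Total = €8,541.4986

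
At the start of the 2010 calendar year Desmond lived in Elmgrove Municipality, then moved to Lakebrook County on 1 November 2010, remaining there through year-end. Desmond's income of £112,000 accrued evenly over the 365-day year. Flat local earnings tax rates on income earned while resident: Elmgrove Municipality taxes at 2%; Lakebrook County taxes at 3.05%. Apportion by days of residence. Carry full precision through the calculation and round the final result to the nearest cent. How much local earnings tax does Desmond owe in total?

£2,436.54

Elmgrove Municipality, 1 January – 31 October 2010: 304 days → £112,000 × 2% × 304/365 = £1,865.6438
Lakebrook County, 1 November – 31 December 2010: 61 days → £112,000 × 3.05% × 61/365 = £570.8932
Total = £2,436.5370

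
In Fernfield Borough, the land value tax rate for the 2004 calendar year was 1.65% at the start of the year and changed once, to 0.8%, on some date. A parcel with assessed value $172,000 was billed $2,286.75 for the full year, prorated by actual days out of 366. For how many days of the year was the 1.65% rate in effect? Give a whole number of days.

228 days

Let d = days at the first rate; then 366 − d days at the second rate.
$172,000 × [1.65%·d + 0.8%·(366−d)] / 366 = $2,286.75
Solving gives d = 228, so the new rate took effect on 16 August 2004.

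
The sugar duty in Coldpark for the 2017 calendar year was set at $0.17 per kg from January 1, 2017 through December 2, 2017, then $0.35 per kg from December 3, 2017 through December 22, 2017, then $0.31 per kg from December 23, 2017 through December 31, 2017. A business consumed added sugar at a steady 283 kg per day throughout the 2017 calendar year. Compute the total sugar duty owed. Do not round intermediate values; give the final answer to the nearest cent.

$18935.53

January 1 – December 2, 2017: 336 days × 283 kg/day = 95,088 kg at $0.17/kg → $16164.96
December 3 – December 22, 2017: 20 days × 283 kg/day = 5,660 kg at $0.35/kg → $1981.00
December 23 – December 31, 2017: 9 days × 283 kg/day = 2,547 kg at $0.31/kg → $789.57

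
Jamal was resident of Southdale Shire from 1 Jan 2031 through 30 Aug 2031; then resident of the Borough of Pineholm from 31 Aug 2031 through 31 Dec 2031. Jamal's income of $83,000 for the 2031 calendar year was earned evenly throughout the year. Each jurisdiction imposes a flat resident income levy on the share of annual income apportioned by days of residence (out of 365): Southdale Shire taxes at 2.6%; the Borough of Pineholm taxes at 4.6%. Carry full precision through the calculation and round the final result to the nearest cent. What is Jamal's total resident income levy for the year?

$2,717.40

Southdale Shire, 1 Jan – 30 Aug 2031: 242 days → $83,000 × 2.6% × 242/365 = $1,430.7836
The Borough of Pineholm, 31 Aug – 31 Dec 2031: 123 days → $83,000 × 4.6% × 123/365 = $1,286.6137
Total = $2,717.3973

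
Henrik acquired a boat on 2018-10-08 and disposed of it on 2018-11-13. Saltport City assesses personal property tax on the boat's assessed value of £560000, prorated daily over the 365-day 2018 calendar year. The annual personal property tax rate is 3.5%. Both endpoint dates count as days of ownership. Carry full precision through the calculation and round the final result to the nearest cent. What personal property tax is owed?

Days held (2018-10-08 to 2018-11-13): 37 out of 365
Tax = £560000 × 3.5% × 37/365 = £1986.8493

£1986.85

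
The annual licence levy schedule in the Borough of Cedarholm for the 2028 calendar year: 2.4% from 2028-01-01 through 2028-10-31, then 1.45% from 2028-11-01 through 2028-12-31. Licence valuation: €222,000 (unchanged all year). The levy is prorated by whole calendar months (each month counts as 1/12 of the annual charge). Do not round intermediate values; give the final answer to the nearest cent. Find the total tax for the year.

2028-01-01 to 2028-10-31: 10 months at 2.4% → €222,000 × 2.4% × 10/12 = €4,440.0000
2028-11-01 to 2028-12-31: 2 months at 1.45% → €222,000 × 1.45% × 2/12 = €536.5000
Total = €4,976.5000

€4,976.50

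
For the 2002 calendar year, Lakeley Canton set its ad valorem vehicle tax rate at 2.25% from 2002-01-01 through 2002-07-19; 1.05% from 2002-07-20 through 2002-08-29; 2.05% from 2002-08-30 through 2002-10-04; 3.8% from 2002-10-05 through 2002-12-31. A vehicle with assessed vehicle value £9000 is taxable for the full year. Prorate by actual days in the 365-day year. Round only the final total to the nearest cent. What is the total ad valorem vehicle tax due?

£222.23

2002-01-01 to 2002-07-19: 200 days at 2.25% → £9000 × 2.25% × 200/365 = £110.9589
2002-07-20 to 2002-08-29: 41 days at 1.05% → £9000 × 1.05% × 41/365 = £10.6151
2002-08-30 to 2002-10-04: 36 days at 2.05% → £9000 × 2.05% × 36/365 = £18.1973
2002-10-05 to 2002-12-31: 88 days at 3.8% → £9000 × 3.8% × 88/365 = £82.4548
Total = £222.2260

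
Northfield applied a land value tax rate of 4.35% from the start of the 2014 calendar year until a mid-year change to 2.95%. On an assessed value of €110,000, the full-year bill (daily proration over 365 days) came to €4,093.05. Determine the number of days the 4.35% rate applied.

Let d = days at the first rate; then 365 − d days at the second rate.
€110,000 × [4.35%·d + 2.95%·(365−d)] / 365 = €4,093.05
Solving gives d = 201, so the new rate took effect on July 21, 2014.

201 days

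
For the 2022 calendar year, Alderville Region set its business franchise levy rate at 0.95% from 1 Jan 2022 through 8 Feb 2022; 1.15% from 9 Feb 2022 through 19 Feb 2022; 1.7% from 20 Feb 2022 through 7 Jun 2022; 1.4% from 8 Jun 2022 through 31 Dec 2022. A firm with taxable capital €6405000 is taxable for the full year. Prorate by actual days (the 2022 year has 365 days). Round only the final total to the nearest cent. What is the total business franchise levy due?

€91793.30

1 Jan – 8 Feb 2022: 39 days at 0.95% → €6405000 × 0.95% × 39/365 = €6501.5137
9 Feb – 19 Feb 2022: 11 days at 1.15% → €6405000 × 1.15% × 11/365 = €2219.8151
20 Feb – 7 Jun 2022: 108 days at 1.7% → €6405000 × 1.7% × 108/365 = €32218.0274
8 Jun – 31 Dec 2022: 207 days at 1.4% → €6405000 × 1.4% × 207/365 = €50853.9452
Total = €91793.3014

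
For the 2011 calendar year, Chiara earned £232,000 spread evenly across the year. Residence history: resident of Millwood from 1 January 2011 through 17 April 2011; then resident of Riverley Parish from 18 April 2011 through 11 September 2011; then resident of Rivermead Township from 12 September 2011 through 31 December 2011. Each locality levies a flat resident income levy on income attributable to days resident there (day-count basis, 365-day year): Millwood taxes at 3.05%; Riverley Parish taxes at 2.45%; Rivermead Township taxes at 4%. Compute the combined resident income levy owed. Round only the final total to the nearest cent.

£7,185.64

Millwood, 1 January – 17 April 2011: 107 days → £232,000 × 3.05% × 107/365 = £2,074.3342
Riverley Parish, 18 April – 11 September 2011: 147 days → £232,000 × 2.45% × 147/365 = £2,289.1726
Rivermead Township, 12 September – 31 December 2011: 111 days → £232,000 × 4% × 111/365 = £2,822.1370
Total = £7,185.6438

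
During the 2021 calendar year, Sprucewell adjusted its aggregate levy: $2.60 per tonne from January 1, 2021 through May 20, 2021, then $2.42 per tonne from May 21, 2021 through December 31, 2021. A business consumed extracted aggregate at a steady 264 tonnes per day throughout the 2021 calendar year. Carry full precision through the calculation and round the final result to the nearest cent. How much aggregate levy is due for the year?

$239,844.00

January 1 – May 20, 2021: 140 days × 264 tonnes/day = 36,960 tonnes at $2.60/tonne → $96,096.00
May 21 – December 31, 2021: 225 days × 264 tonnes/day = 59,400 tonnes at $2.42/tonne → $143,748.00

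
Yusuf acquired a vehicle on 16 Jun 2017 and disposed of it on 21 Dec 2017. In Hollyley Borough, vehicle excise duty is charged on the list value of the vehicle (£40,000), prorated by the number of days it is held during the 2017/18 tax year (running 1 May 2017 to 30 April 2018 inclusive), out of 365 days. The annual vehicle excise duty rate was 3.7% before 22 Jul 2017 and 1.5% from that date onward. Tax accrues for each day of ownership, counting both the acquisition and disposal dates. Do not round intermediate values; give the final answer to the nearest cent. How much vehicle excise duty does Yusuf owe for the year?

16 Jun – 21 Jul 2017: 36 days at 3.7% → £40,000 × 3.7% × 36/365 = £145.9726
22 Jul – 21 Dec 2017: 153 days at 1.5% → £40,000 × 1.5% × 153/365 = £251.5068
Total = £397.4795

£397.48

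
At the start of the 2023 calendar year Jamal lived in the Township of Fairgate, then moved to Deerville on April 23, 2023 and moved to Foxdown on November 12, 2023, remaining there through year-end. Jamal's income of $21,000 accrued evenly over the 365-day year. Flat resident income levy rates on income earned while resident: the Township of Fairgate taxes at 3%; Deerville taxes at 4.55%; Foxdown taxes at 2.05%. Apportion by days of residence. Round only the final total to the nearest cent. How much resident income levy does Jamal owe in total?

The Township of Fairgate, January 1 – April 22, 2023: 112 days → $21,000 × 3% × 112/365 = $193.3151
Deerville, April 23 – November 11, 2023: 203 days → $21,000 × 4.55% × 203/365 = $531.4151
Foxdown, November 12 – December 31, 2023: 50 days → $21,000 × 2.05% × 50/365 = $58.9726
Total = $783.7027

$783.70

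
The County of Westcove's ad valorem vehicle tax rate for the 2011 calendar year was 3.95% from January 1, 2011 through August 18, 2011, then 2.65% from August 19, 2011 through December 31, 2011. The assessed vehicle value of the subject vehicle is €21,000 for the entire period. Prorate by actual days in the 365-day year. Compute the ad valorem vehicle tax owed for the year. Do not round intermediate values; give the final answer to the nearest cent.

€728.53

January 1 – August 18, 2011: 230 days at 3.95% → €21,000 × 3.95% × 230/365 = €522.6986
August 19 – December 31, 2011: 135 days at 2.65% → €21,000 × 2.65% × 135/365 = €205.8288
Total = €728.5274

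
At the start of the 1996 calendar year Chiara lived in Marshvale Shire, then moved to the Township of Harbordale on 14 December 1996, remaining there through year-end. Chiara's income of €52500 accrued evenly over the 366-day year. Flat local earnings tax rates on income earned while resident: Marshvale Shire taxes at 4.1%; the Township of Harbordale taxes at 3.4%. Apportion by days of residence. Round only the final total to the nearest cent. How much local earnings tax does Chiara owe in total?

€2134.43

Marshvale Shire, 1 January – 13 December 1996: 348 days → €52500 × 4.1% × 348/366 = €2046.6393
The Township of Harbordale, 14 December – 31 December 1996: 18 days → €52500 × 3.4% × 18/366 = €87.7869
Total = €2134.4262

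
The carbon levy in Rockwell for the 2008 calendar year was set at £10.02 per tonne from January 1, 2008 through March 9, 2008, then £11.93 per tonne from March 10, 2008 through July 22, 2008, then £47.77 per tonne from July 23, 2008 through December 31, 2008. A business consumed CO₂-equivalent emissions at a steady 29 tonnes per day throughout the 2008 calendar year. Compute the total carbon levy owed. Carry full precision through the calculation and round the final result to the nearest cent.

January 1 – March 9, 2008: 69 days × 29 tonnes/day = 2,001 tonnes at £10.02/tonne → £20,050.02
March 10 – July 22, 2008: 135 days × 29 tonnes/day = 3,915 tonnes at £11.93/tonne → £46,705.95
July 23 – December 31, 2008: 162 days × 29 tonnes/day = 4,698 tonnes at £47.77/tonne → £224,423.46

£291,179.43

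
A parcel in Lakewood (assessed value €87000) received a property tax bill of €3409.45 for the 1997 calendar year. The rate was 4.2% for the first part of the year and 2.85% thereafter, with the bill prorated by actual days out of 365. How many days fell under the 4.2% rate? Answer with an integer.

289 days

Let d = days at the first rate; then 365 − d days at the second rate.
€87000 × [4.2%·d + 2.85%·(365−d)] / 365 = €3409.45
Solving gives d = 289, so the new rate took effect on 17 Oct 1997.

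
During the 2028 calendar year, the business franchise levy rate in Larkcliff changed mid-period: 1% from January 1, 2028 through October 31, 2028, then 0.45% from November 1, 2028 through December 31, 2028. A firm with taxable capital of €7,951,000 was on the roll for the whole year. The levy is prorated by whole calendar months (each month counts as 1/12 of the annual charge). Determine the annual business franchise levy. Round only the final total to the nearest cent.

January 1 – October 31, 2028: 10 months at 1% → €7,951,000 × 1% × 10/12 = €66,258.3333
November 1 – December 31, 2028: 2 months at 0.45% → €7,951,000 × 0.45% × 2/12 = €5,963.2500
Total = €72,221.5833

€72,221.58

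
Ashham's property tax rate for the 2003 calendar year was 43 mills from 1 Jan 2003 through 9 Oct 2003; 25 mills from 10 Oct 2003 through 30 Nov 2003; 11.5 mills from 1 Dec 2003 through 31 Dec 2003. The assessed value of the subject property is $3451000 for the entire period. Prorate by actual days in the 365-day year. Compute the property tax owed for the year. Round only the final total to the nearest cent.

$130310.71

1 Jan – 9 Oct 2003: 282 days at 43 mills → $3451000 × 4.3% × 282/365 = $114648.8384
10 Oct – 30 Nov 2003: 52 days at 25 mills → $3451000 × 2.5% × 52/365 = $12291.2329
1 Dec – 31 Dec 2003: 31 days at 11.5 mills → $3451000 × 1.15% × 31/365 = $3370.6342
Total = $130310.7055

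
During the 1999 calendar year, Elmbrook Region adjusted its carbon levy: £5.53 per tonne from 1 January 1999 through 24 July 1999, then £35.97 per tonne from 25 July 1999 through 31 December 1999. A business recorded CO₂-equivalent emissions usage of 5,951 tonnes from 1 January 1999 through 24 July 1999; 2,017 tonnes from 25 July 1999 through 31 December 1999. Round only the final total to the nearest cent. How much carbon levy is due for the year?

1 January – 24 July 1999: 5,951 tonnes at £5.53/tonne → £32,909.03
25 July – 31 December 1999: 2,017 tonnes at £35.97/tonne → £72,551.49

£105,460.52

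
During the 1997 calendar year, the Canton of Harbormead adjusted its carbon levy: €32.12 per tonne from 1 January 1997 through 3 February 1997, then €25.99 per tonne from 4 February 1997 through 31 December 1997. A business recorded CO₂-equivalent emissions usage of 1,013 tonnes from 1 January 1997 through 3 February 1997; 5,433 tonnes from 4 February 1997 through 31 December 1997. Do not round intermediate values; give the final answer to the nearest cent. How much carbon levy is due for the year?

1 January – 3 February 1997: 1,013 tonnes at €32.12/tonne → €32,537.56
4 February – 31 December 1997: 5,433 tonnes at €25.99/tonne → €141,203.67

€173,741.23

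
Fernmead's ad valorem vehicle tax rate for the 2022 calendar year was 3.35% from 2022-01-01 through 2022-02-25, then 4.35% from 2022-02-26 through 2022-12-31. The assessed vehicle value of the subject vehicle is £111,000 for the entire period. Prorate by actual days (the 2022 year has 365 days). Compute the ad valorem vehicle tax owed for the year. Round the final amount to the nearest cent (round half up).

£4,658.20

2022-01-01 to 2022-02-25: 56 days at 3.35% → £111,000 × 3.35% × 56/365 = £570.5096
2022-02-26 to 2022-12-31: 309 days at 4.35% → £111,000 × 4.35% × 309/365 = £4,087.6890
Total = £4,658.1986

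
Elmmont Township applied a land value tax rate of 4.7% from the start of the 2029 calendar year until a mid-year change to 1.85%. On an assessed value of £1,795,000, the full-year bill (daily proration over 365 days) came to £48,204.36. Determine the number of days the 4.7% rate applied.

Let d = days at the first rate; then 365 − d days at the second rate.
£1,795,000 × [4.7%·d + 1.85%·(365−d)] / 365 = £48,204.36
Solving gives d = 107, so the new rate took effect on 18 Apr 2029.

107 days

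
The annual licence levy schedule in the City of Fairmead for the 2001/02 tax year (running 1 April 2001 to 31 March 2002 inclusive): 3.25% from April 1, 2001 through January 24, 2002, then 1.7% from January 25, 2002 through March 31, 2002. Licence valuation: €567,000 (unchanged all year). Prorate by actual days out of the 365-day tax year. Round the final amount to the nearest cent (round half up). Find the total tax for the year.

€16,838.35

April 1, 2001 – January 24, 2002: 299 days at 3.25% → €567,000 × 3.25% × 299/365 = €15,095.4041
January 25 – March 31, 2002: 66 days at 1.7% → €567,000 × 1.7% × 66/365 = €1,742.9425
Total = €16,838.3466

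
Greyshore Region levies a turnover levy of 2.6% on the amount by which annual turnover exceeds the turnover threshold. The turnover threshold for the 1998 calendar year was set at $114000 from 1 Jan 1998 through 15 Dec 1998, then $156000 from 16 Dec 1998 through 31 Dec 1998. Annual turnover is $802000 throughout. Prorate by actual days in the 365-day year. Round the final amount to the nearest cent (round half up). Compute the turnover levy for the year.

1 Jan – 15 Dec 1998: 349 days, exemption $114000 → ($802000 − $114000) × 2.6% × 349/365 = $17103.8685
16 Dec – 31 Dec 1998: 16 days, exemption $156000 → ($802000 − $156000) × 2.6% × 16/365 = $736.2630
Total = $17840.1315

$17840.13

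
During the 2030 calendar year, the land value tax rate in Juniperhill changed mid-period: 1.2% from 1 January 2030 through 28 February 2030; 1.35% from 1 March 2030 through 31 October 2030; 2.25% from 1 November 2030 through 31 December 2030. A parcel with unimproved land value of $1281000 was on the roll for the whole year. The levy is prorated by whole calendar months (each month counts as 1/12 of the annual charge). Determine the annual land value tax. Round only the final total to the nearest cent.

$18894.75

1 January – 28 February 2030: 2 months at 1.2% → $1281000 × 1.2% × 2/12 = $2562.0000
1 March – 31 October 2030: 8 months at 1.35% → $1281000 × 1.35% × 8/12 = $11529.0000
1 November – 31 December 2030: 2 months at 2.25% → $1281000 × 2.25% × 2/12 = $4803.7500
Total = $18894.7500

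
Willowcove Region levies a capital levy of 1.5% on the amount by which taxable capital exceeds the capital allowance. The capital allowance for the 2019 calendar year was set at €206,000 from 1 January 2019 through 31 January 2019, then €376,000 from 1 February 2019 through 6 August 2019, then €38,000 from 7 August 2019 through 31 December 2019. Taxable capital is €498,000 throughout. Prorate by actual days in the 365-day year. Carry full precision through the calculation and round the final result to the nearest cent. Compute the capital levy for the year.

1 January – 31 January 2019: 31 days, exemption €206,000 → (€498,000 − €206,000) × 1.5% × 31/365 = €372.0000
1 February – 6 August 2019: 187 days, exemption €376,000 → (€498,000 − €376,000) × 1.5% × 187/365 = €937.5616
7 August – 31 December 2019: 147 days, exemption €38,000 → (€498,000 − €38,000) × 1.5% × 147/365 = €2,778.9041
Total = €4,088.4658

€4,088.47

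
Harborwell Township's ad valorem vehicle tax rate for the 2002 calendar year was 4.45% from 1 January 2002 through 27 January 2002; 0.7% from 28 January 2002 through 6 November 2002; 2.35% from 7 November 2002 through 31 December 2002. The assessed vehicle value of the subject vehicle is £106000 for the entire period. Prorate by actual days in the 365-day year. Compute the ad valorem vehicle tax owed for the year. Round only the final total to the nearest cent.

£1299.59

1 January – 27 January 2002: 27 days at 4.45% → £106000 × 4.45% × 27/365 = £348.9288
28 January – 6 November 2002: 283 days at 0.7% → £106000 × 0.7% × 283/365 = £575.3041
7 November – 31 December 2002: 55 days at 2.35% → £106000 × 2.35% × 55/365 = £375.3562
Total = £1299.5890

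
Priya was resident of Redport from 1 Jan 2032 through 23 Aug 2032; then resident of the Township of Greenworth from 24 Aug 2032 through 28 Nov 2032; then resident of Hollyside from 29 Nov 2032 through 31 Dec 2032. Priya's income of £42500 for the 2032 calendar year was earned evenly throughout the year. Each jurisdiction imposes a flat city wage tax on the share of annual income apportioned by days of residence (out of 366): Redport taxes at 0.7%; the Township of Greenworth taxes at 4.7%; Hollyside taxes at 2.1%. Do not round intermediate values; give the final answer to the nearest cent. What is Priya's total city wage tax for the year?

Redport, 1 Jan – 23 Aug 2032: 236 days → £42500 × 0.7% × 236/366 = £191.8306
The Township of Greenworth, 24 Aug – 28 Nov 2032: 97 days → £42500 × 4.7% × 97/366 = £529.3921
Hollyside, 29 Nov – 31 Dec 2032: 33 days → £42500 × 2.1% × 33/366 = £80.4713
Total = £801.6940

£801.69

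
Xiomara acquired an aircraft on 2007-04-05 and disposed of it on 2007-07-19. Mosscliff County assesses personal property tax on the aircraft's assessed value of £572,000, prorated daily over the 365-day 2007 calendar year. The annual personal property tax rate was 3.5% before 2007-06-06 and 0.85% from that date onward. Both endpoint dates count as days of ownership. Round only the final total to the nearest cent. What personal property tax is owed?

£3,986.76

2007-04-05 to 2007-06-05: 62 days at 3.5% → £572,000 × 3.5% × 62/365 = £3,400.6575
2007-06-06 to 2007-07-19: 44 days at 0.85% → £572,000 × 0.85% × 44/365 = £586.1041
Total = £3,986.7616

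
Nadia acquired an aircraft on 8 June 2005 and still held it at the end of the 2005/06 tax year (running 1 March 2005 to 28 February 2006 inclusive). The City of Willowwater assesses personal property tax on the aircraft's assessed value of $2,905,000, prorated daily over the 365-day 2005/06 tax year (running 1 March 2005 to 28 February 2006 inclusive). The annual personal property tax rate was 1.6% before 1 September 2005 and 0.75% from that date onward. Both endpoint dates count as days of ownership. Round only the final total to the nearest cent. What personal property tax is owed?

$21,628.32

8 June – 31 August 2005: 85 days at 1.6% → $2,905,000 × 1.6% × 85/365 = $10,824.1096
1 September 2005 – 28 February 2006: 181 days at 0.75% → $2,905,000 × 0.75% × 181/365 = $10,804.2123
Total = $21,628.3219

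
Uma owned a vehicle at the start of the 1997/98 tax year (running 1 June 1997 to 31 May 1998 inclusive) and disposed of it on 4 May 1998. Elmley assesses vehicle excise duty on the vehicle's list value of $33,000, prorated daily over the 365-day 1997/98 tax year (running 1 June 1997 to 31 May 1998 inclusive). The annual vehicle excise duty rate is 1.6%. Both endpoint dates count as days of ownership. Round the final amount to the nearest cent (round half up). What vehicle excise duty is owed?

$488.94

Days held (1 Jun 1997 – 4 May 1998): 338 out of 365
Tax = $33,000 × 1.6% × 338/365 = $488.9425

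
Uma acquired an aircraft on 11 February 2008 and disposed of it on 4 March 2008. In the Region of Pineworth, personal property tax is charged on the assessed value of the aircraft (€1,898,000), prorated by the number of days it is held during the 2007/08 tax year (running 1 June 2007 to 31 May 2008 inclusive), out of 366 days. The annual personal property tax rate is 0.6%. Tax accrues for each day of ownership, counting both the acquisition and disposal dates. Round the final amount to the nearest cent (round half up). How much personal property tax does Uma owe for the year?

€715.64

Days held (11 February – 4 March 2008): 23 out of 366
Tax = €1,898,000 × 0.6% × 23/366 = €715.6393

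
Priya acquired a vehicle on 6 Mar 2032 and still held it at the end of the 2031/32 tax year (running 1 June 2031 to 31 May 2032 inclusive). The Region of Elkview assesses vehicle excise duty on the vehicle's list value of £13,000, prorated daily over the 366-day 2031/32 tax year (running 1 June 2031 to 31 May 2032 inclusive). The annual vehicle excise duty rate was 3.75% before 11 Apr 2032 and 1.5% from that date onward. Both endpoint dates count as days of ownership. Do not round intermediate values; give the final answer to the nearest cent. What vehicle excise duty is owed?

£75.12

6 Mar – 10 Apr 2032: 36 days at 3.75% → £13,000 × 3.75% × 36/366 = £47.9508
11 Apr – 31 May 2032: 51 days at 1.5% → £13,000 × 1.5% × 51/366 = £27.1721
Total = £75.1230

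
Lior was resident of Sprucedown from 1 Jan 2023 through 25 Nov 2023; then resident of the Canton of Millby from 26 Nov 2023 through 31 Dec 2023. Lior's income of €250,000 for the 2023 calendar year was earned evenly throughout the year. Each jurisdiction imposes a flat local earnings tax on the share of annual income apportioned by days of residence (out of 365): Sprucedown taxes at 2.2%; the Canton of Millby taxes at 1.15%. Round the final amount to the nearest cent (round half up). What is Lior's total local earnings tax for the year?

€5,241.10

Sprucedown, 1 Jan – 25 Nov 2023: 329 days → €250,000 × 2.2% × 329/365 = €4,957.5342
The Canton of Millby, 26 Nov – 31 Dec 2023: 36 days → €250,000 × 1.15% × 36/365 = €283.5616
Total = €5,241.0959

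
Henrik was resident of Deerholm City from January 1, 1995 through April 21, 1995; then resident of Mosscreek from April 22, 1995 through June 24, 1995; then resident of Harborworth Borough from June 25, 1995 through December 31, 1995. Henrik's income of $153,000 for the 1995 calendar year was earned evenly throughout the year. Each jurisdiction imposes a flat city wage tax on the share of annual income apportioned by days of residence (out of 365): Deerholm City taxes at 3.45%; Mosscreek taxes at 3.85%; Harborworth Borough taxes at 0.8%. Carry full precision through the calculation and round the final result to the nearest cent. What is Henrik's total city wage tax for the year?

$3,275.25

Deerholm City, January 1 – April 21, 1995: 111 days → $153,000 × 3.45% × 111/365 = $1,605.2425
Mosscreek, April 22 – June 24, 1995: 64 days → $153,000 × 3.85% × 64/365 = $1,032.8548
Harborworth Borough, June 25 – December 31, 1995: 190 days → $153,000 × 0.8% × 190/365 = $637.1507
Total = $3,275.2479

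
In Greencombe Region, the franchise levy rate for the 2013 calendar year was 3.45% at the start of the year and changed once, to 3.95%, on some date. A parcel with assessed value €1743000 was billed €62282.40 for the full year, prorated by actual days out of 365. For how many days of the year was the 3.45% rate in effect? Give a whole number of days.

275 days

Let d = days at the first rate; then 365 − d days at the second rate.
€1743000 × [3.45%·d + 3.95%·(365−d)] / 365 = €62282.40
Solving gives d = 275, so the new rate took effect on 3 Oct 2013.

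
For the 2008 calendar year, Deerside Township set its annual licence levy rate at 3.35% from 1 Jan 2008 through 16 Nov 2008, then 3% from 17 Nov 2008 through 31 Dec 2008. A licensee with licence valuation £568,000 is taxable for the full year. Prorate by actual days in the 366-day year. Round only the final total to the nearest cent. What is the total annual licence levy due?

1 Jan – 16 Nov 2008: 321 days at 3.35% → £568,000 × 3.35% × 321/366 = £16,688.4918
17 Nov – 31 Dec 2008: 45 days at 3% → £568,000 × 3% × 45/366 = £2,095.0820
Total = £18,783.5738

£18,783.57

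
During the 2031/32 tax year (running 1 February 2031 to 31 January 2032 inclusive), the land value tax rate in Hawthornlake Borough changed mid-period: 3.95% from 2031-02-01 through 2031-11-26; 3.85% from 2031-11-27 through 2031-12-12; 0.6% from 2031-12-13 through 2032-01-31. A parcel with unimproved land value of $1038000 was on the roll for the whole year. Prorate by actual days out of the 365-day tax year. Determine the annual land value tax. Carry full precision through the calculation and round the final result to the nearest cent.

$36192.07

2031-02-01 to 2031-11-26: 299 days at 3.95% → $1038000 × 3.95% × 299/365 = $33587.1205
2031-11-27 to 2031-12-12: 16 days at 3.85% → $1038000 × 3.85% × 16/365 = $1751.8027
2031-12-13 to 2032-01-31: 50 days at 0.6% → $1038000 × 0.6% × 50/365 = $853.1507
Total = $36192.0740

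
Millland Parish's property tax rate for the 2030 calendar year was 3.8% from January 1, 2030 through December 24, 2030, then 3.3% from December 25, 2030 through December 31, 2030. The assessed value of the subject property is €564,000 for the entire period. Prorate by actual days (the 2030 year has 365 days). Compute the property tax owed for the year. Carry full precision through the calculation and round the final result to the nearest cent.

January 1 – December 24, 2030: 358 days at 3.8% → €564,000 × 3.8% × 358/365 = €21,020.9753
December 25 – December 31, 2030: 7 days at 3.3% → €564,000 × 3.3% × 7/365 = €356.9425
Total = €21,377.9178

€21,377.92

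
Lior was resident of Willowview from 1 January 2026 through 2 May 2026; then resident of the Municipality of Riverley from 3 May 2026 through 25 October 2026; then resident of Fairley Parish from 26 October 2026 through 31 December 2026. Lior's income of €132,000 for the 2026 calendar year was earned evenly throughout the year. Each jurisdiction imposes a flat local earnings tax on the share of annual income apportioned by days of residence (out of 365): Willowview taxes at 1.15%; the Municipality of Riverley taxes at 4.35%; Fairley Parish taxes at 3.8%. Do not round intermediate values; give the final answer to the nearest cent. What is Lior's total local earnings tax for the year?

Willowview, 1 January – 2 May 2026: 122 days → €132,000 × 1.15% × 122/365 = €507.3863
The Municipality of Riverley, 3 May – 25 October 2026: 176 days → €132,000 × 4.35% × 176/365 = €2,768.7452
Fairley Parish, 26 October – 31 December 2026: 67 days → €132,000 × 3.8% × 67/365 = €920.7452
Total = €4,196.8767

€4,196.88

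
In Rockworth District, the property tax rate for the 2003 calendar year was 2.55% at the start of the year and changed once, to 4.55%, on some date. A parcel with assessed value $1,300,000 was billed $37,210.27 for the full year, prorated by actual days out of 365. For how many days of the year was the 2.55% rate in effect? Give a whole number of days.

Let d = days at the first rate; then 365 − d days at the second rate.
$1,300,000 × [2.55%·d + 4.55%·(365−d)] / 365 = $37,210.27
Solving gives d = 308, so the new rate took effect on November 5, 2003.

308 days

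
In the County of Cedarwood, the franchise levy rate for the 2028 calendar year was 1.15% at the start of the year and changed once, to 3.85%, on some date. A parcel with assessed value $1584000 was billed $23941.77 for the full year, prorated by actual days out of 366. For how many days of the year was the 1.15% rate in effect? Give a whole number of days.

317 days

Let d = days at the first rate; then 366 − d days at the second rate.
$1584000 × [1.15%·d + 3.85%·(366−d)] / 366 = $23941.77
Solving gives d = 317, so the new rate took effect on 13 November 2028.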